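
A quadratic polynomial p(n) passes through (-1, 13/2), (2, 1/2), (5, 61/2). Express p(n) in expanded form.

Write p(n) = an^2 + bn + c. Substituting each data point gives a linear system:
  a - b + c = 13/2
  4a + 2b + c = 1/2
  25a + 5b + c = 61/2
Solving the system yields a = 2, b = -4, c = 1/2.
So p(n) = 2n² - 4n + 1/2.
Check: p(5) = 61/2. ✓

p(n) = 2n^2 - 4n + 1/2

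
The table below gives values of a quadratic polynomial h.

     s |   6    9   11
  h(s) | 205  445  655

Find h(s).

Using the Lagrange interpolation formula with nodes 6, 9, 11:
  L_0(s) = (s - 9)(s - 11) / 15
  L_1(s) = (s - 6)(s - 11) / -6
  L_2(s) = (s - 6)(s - 9) / 10
Then h(s) = 205·L_0(s) + 445·L_1(s) + 655·L_2(s).
Expanding and collecting terms gives h(s) = 5s^2 + 5s - 5.
Check: h(9) = 445. ✓

h(s) = 5s^2 + 5s - 5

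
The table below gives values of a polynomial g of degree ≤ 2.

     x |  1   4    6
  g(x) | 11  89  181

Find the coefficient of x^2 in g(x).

4

Write g(x) = ax^2 + bx + c. Substituting each data point gives a linear system:
  a + b + c = 11
  16a + 4b + c = 89
  36a + 6b + c = 181
Solving the system yields a = 4, b = 6, c = 1.
So g(x) = 4x² + 6x + 1.
The leading coefficient is 4.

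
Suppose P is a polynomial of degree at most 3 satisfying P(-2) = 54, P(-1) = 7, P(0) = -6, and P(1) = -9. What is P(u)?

Write P(u) = au^3 + bu^2 + cu + d. Substituting each data point gives a linear system:
  -8a + 4b - 2c + d = 54
  -a + b - c + d = 7
  d = -6
  a + b + c + d = -9
Solving the system yields a = -4, b = 5, c = -4, d = -6.
So P(u) = -4u^3 + 5u^2 - 4u - 6.
Check: P(-2) = 54. ✓

P(u) = -4u^3 + 5u^2 - 4u - 6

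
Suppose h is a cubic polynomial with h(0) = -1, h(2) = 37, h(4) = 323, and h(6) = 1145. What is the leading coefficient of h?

6

Write h(x) = ax^3 + bx^2 + cx + d. Substituting each data point gives a linear system:
  d = -1
  8a + 4b + 2c + d = 37
  64a + 16b + 4c + d = 323
  216a + 36b + 6c + d = 1145
Solving the system yields a = 6, b = -5, c = 5, d = -1.
So h(x) = 6x³ - 5x² + 5x - 1.
The leading coefficient is 6.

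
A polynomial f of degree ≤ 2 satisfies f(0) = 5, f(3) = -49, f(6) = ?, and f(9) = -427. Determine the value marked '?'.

-193

The 3 known points determine the degree-2 polynomial uniquely.
Write f(t) = at^2 + bt + c. Substituting each data point gives a linear system:
  c = 5
  9a + 3b + c = -49
  81a + 9b + c = -427
Solving the system yields a = -5, b = -3, c = 5.
So f(t) = -5t^2 - 3t + 5.
Then f(6) = -193.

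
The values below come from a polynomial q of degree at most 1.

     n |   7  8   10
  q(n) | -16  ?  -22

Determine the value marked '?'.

-18

The 2 known points determine the degree-1 polynomial uniquely.
Write q(n) = an + b. Substituting each data point gives a linear system:
  7a + b = -16
  10a + b = -22
Solving the system yields a = -2, b = -2.
So q(n) = -2n - 2.
Then q(8) = -18.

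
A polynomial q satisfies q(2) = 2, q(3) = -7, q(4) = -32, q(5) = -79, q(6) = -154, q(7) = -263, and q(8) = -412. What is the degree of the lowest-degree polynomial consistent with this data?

3

Forward differences of the values at n = 2, 3, 4, 5, 6, 7, 8:
  q  : 2  -7  -32  -79  -154  -263  -412
  Δ  : -9  -25  -47  -75  -109  -149
  Δ^2: -16  -22  -28  -34  -40
  Δ^3: -6  -6  -6  -6
  Δ^4: 0  0  0
  Δ^5: 0  0
  Δ^6: 0
The third differences are constant (-6) and nonzero, while all higher differences vanish, so the minimal degree is 3.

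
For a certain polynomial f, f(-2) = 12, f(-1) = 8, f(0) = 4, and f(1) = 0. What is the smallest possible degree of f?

1

Forward differences of the values at s = -2, -1, 0, 1:
  f  : 12  8  4  0
  Δ  : -4  -4  -4
  Δ^2: 0  0
  Δ^3: 0
The first differences are constant (-4) and nonzero, while all higher differences vanish, so the minimal degree is 1.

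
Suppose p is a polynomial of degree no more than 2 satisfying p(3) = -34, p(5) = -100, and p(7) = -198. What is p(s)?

p(s) = -4s^2 - s + 5

Using the Lagrange interpolation formula with nodes 3, 5, 7:
  L_0(s) = (s - 5)(s - 7) / 8
  L_1(s) = (s - 3)(s - 7) / -4
  L_2(s) = (s - 3)(s - 5) / 8
Then p(s) = -34·L_0(s) - 100·L_1(s) - 198·L_2(s).
Expanding and collecting terms gives p(s) = -4s² - s + 5.
Check: p(3) = -34. ✓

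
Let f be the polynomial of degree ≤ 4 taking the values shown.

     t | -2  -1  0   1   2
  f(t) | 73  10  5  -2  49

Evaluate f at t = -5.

Forward differences of the values at t = -2, -1, 0, 1, 2:
  f  : 73  10  5  -2  49
  Δ  : -63  -5  -7  51
  Δ^2: 58  -2  58
  Δ^3: -60  60
  Δ^4: 120
The fourth differences are constant, confirming degree 4.
Interpolating (Newton forward form) and evaluating at t = -5 gives f(-5) = 3010.

3010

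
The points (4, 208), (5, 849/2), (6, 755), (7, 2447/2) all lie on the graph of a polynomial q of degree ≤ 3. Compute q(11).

9915/2

Forward differences of the values at n = 4, 5, 6, 7:
  q  : 208  849/2  755  2447/2
  Δ  : 433/2  661/2  937/2
  Δ^2: 114  138
  Δ^3: 24
The third differences are constant, confirming degree 3.
Interpolating (Newton forward form) and evaluating at n = 11 gives q(11) = 9915/2.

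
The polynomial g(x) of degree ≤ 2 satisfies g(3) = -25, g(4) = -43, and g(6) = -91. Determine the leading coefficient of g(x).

Write g(x) = ax^2 + bx + c. Substituting each data point gives a linear system:
  9a + 3b + c = -25
  16a + 4b + c = -43
  36a + 6b + c = -91
Solving the system yields a = -2, b = -4, c = 5.
So g(x) = -2x^2 - 4x + 5.
The leading coefficient is -2.

-2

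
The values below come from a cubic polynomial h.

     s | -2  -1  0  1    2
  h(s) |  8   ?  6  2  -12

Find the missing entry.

6

On equispaced nodes a degree-3 polynomial has vanishing fourth forward difference, so
  h(-2) - 4·h(-1) + 6·h(0) - 4·h(1) + h(2) = 0.
Substituting the known values and solving for h(-1):
  -4·h(-1) = -24
  h(-1) = 6.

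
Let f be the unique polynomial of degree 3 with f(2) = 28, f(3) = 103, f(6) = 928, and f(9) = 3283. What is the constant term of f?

-2

Write f(n) = an^3 + bn^2 + cn + d. Substituting each data point gives a linear system:
  8a + 4b + 2c + d = 28
  27a + 9b + 3c + d = 103
  216a + 36b + 6c + d = 928
  729a + 81b + 9c + d = 3283
Solving the system yields a = 5, b = -5, c = 5, d = -2.
So f(n) = 5n^3 - 5n^2 + 5n - 2.
The constant term is -2.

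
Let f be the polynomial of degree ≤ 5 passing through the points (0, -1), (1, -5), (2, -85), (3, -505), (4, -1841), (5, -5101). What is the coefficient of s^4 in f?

Write f(s) = as^5 + bs^4 + cs^3 + ds^2 + es + k. Substituting each data point gives a linear system:
  k = -1
  a + b + c + d + e + k = -5
  32a + 16b + 8c + 4d + 2e + k = -85
  243a + 81b + 27c + 9d + 3e + k = -505
  1024a + 256b + 64c + 16d + 4e + k = -1841
  3125a + 625b + 125c + 25d + 5e + k = -5101
Solving the system yields a = -1, b = -3, c = -1, d = 1, e = 0, k = -1.
So f(s) = -s⁵ - 3s⁴ - s³ + s² - 1.
The coefficient of s^4 is -3.

-3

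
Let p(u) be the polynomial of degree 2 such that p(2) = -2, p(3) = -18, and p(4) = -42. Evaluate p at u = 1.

6

Forward differences of the values at u = 2, 3, 4:
  p  : -2  -18  -42
  Δ  : -16  -24
  Δ^2: -8
The second differences are constant, confirming degree 2.
Interpolating (Newton forward form) and evaluating at u = 1 gives p(1) = 6.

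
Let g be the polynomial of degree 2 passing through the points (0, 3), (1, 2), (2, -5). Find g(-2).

Write g(t) = at^2 + bt + c. Substituting each data point gives a linear system:
  c = 3
  a + b + c = 2
  4a + 2b + c = -5
Solving the system yields a = -3, b = 2, c = 3.
So g(t) = -3t² + 2t + 3.
Then g(-2) = -13.

-13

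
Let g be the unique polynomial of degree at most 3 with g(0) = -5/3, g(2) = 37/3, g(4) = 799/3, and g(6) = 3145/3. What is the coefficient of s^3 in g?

6

Write g(s) = as^3 + bs^2 + cs + d. Substituting each data point gives a linear system:
  d = -5/3
  8a + 4b + 2c + d = 37/3
  64a + 16b + 4c + d = 799/3
  216a + 36b + 6c + d = 3145/3
Solving the system yields a = 6, b = -6, c = -5, d = -5/3.
So g(s) = 6s^3 - 6s^2 - 5s - 5/3.
The leading coefficient is 6.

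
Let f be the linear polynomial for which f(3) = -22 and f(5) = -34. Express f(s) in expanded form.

f(s) = -6s - 4

Using the Lagrange interpolation formula with nodes 3, 5:
  L_0(s) = (s - 5) / -2
  L_1(s) = (s - 3) / 2
Then f(s) = -22·L_0(s) - 34·L_1(s).
Expanding and collecting terms gives f(s) = -6s - 4.
Check: f(5) = -34. ✓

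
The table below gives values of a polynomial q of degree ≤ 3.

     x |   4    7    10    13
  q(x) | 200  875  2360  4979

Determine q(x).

q(x) = 2x^3 + 3x^2 + 6x

Using the Lagrange interpolation formula with nodes 4, 7, 10, 13:
  L_0(x) = (x - 7)(x - 10)(x - 13) / -162
  L_1(x) = (x - 4)(x - 10)(x - 13) / 54
  L_2(x) = (x - 4)(x - 7)(x - 13) / -54
  L_3(x) = (x - 4)(x - 7)(x - 10) / 162
Then q(x) = 200·L_0(x) + 875·L_1(x) + 2360·L_2(x) + 4979·L_3(x).
Expanding and collecting terms gives q(x) = 2x^3 + 3x^2 + 6x.
Check: q(7) = 875. ✓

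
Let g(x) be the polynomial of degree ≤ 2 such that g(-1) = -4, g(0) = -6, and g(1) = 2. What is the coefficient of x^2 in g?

5

Write g(x) = ax^2 + bx + c. Substituting each data point gives a linear system:
  a - b + c = -4
  c = -6
  a + b + c = 2
Solving the system yields a = 5, b = 3, c = -6.
So g(x) = 5x² + 3x - 6.
The leading coefficient is 5.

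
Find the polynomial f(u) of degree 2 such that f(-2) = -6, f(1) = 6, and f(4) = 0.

f(u) = -u^2 + 3u + 4

Write f(u) = au^2 + bu + c. Substituting each data point gives a linear system:
  4a - 2b + c = -6
  a + b + c = 6
  16a + 4b + c = 0
Solving the system yields a = -1, b = 3, c = 4.
So f(u) = -u^2 + 3u + 4.
Check: f(-2) = -6. ✓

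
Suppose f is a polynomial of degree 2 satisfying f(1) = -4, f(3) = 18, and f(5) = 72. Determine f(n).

f(n) = 4n^2 - 5n - 3

Write f(n) = an^2 + bn + c. Substituting each data point gives a linear system:
  a + b + c = -4
  9a + 3b + c = 18
  25a + 5b + c = 72
Solving the system yields a = 4, b = -5, c = -3.
So f(n) = 4n^2 - 5n - 3.
Check: f(5) = 72. ✓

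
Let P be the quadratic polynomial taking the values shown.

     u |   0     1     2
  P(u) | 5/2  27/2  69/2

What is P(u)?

P(u) = 5u^2 + 6u + 5/2

Write P(u) = au^2 + bu + c. Substituting each data point gives a linear system:
  c = 5/2
  a + b + c = 27/2
  4a + 2b + c = 69/2
Solving the system yields a = 5, b = 6, c = 5/2.
So P(u) = 5u^2 + 6u + 5/2.
Check: P(0) = 5/2. ✓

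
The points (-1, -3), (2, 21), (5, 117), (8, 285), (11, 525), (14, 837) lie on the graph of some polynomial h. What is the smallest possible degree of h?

2

Forward differences of the values at x = -1, 2, 5, 8, 11, 14:
  h  : -3  21  117  285  525  837
  Δ  : 24  96  168  240  312
  Δ^2: 72  72  72  72
  Δ^3: 0  0  0
  Δ^4: 0  0
  Δ^5: 0
The second differences are constant (72) and nonzero, while all higher differences vanish, so the minimal degree is 2.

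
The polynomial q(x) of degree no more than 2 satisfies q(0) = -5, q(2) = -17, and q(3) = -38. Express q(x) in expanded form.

q(x) = -5x^2 + 4x - 5

Using the Lagrange interpolation formula with nodes 0, 2, 3:
  L_0(x) = (x - 2)(x - 3) / 6
  L_1(x) = x(x - 3) / -2
  L_2(x) = x(x - 2) / 3
Then q(x) = -5·L_0(x) - 17·L_1(x) - 38·L_2(x).
Expanding and collecting terms gives q(x) = -5x² + 4x - 5.
Check: q(3) = -38. ✓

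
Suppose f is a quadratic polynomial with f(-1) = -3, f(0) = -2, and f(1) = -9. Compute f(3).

Using the Lagrange interpolation formula with nodes -1, 0, 1:
  L_0(t) = t(t - 1) / 2
  L_1(t) = (t + 1)(t - 1) / -1
  L_2(t) = (t + 1)t / 2
Then f(t) = -3·L_0(t) - 2·L_1(t) - 9·L_2(t).
Expanding and collecting terms gives f(t) = -4t^2 - 3t - 2.
Evaluating at t = 3: f(3) = -47.

-47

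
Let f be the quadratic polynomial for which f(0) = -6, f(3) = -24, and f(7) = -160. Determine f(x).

Write f(x) = ax^2 + bx + c. Substituting each data point gives a linear system:
  c = -6
  9a + 3b + c = -24
  49a + 7b + c = -160
Solving the system yields a = -4, b = 6, c = -6.
So f(x) = -4x² + 6x - 6.
Check: f(7) = -160. ✓

f(x) = -4x^2 + 6x - 6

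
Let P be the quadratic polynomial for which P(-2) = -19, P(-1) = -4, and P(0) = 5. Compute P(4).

Using the Lagrange interpolation formula with nodes -2, -1, 0:
  L_0(t) = (t + 1)t / 2
  L_1(t) = (t + 2)t / -1
  L_2(t) = (t + 2)(t + 1) / 2
Then P(t) = -19·L_0(t) - 4·L_1(t) + 5·L_2(t).
Expanding and collecting terms gives P(t) = -3t^2 + 6t + 5.
Evaluating at t = 4: P(4) = -19.

-19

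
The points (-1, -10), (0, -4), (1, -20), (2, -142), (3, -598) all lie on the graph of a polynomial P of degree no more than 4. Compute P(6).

-8410

Write P(s) = as^4 + bs^3 + cs^2 + ds + e. Substituting each data point gives a linear system:
  a - b + c - d + e = -10
  e = -4
  a + b + c + d + e = -20
  16a + 8b + 4c + 2d + e = -142
  81a + 27b + 9c + 3d + e = -598
Solving the system yields a = -6, b = -2, c = -5, d = -3, e = -4.
So P(s) = -6s⁴ - 2s³ - 5s² - 3s - 4.
Then P(6) = -8410.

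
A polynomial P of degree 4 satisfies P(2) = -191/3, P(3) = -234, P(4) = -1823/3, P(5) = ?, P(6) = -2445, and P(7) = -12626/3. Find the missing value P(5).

-3896/3

On equispaced nodes a degree-4 polynomial has vanishing fifth forward difference, so
  - P(2) + 5·P(3) - 10·P(4) + 10·P(5) - 5·P(6) + P(7) = 0.
Substituting the known values and solving for P(5):
  10·P(5) = -38960/3
  P(5) = -3896/3.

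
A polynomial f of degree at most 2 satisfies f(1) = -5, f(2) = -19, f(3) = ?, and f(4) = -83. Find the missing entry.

On equispaced nodes a degree-2 polynomial has vanishing third forward difference, so
  - f(1) + 3·f(2) - 3·f(3) + f(4) = 0.
Substituting the known values and solving for f(3):
  -3·f(3) = 135
  f(3) = -45.

-45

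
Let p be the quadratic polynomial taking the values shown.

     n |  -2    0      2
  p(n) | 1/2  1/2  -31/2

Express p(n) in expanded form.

p(n) = -2n^2 - 4n + 1/2

Write p(n) = an^2 + bn + c. Substituting each data point gives a linear system:
  4a - 2b + c = 1/2
  c = 1/2
  4a + 2b + c = -31/2
Solving the system yields a = -2, b = -4, c = 1/2.
So p(n) = -2n² - 4n + 1/2.
Check: p(0) = 1/2. ✓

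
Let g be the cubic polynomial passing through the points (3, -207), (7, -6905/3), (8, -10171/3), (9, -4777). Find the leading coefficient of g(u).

-6

Write g(u) = au^3 + bu^2 + cu + d. Substituting each data point gives a linear system:
  27a + 9b + 3c + d = -207
  343a + 49b + 7c + d = -6905/3
  512a + 64b + 8c + d = -10171/3
  729a + 81b + 9c + d = -4777
Solving the system yields a = -6, b = -5, c = 1/3, d = -1.
So g(u) = -6u^3 - 5u^2 + (1/3)u - 1.
The leading coefficient is -6.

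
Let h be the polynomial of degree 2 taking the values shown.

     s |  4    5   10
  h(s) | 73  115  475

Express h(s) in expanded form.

h(s) = 5s^2 - 3s + 5

Write h(s) = as^2 + bs + c. Substituting each data point gives a linear system:
  16a + 4b + c = 73
  25a + 5b + c = 115
  100a + 10b + c = 475
Solving the system yields a = 5, b = -3, c = 5.
So h(s) = 5s² - 3s + 5.
Check: h(10) = 475. ✓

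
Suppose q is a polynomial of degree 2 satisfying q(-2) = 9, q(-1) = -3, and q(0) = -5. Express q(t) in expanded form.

q(t) = 5t^2 + 3t - 5

Using the Lagrange interpolation formula with nodes -2, -1, 0:
  L_0(t) = (t + 1)t / 2
  L_1(t) = (t + 2)t / -1
  L_2(t) = (t + 2)(t + 1) / 2
Then q(t) = 9·L_0(t) - 3·L_1(t) - 5·L_2(t).
Expanding and collecting terms gives q(t) = 5t^2 + 3t - 5.
Check: q(-1) = -3. ✓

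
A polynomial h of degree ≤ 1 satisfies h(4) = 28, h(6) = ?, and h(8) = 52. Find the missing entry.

On equispaced nodes a degree-1 polynomial has vanishing second forward difference, so
  h(4) - 2·h(6) + h(8) = 0.
Substituting the known values and solving for h(6):
  -2·h(6) = -80
  h(6) = 40.

40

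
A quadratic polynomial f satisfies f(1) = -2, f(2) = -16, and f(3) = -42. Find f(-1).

Write f(u) = au^2 + bu + c. Substituting each data point gives a linear system:
  a + b + c = -2
  4a + 2b + c = -16
  9a + 3b + c = -42
Solving the system yields a = -6, b = 4, c = 0.
So f(u) = -6u^2 + 4u.
Then f(-1) = -10.

-10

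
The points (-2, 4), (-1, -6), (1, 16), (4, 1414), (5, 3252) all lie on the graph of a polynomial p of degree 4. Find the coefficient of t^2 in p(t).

Write p(t) = at^4 + bt^3 + ct^2 + dt + e. Substituting each data point gives a linear system:
  16a - 8b + 4c - 2d + e = 4
  a - b + c - d + e = -6
  a + b + c + d + e = 16
  256a + 64b + 16c + 4d + e = 1414
  625a + 125b + 25c + 5d + e = 3252
Solving the system yields a = 4, b = 6, c = -1, d = 5, e = 2.
So p(t) = 4t^4 + 6t^3 - t^2 + 5t + 2.
The coefficient of t^2 is -1.

-1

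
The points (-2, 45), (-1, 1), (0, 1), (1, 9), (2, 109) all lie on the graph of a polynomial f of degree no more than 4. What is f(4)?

1521

Forward differences of the values at n = -2, -1, 0, 1, 2:
  f  : 45  1  1  9  109
  Δ  : -44  0  8  100
  Δ^2: 44  8  92
  Δ^3: -36  84
  Δ^4: 120
The fourth differences are constant, confirming degree 4.
Interpolating (Newton forward form) and evaluating at n = 4 gives f(4) = 1521.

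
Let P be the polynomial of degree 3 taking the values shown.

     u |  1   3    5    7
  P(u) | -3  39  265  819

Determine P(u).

P(u) = 3u^3 - 4u^2 - 2u

Write P(u) = au^3 + bu^2 + cu + d. Substituting each data point gives a linear system:
  a + b + c + d = -3
  27a + 9b + 3c + d = 39
  125a + 25b + 5c + d = 265
  343a + 49b + 7c + d = 819
Solving the system yields a = 3, b = -4, c = -2, d = 0.
So P(u) = 3u³ - 4u² - 2u.
Check: P(1) = -3. ✓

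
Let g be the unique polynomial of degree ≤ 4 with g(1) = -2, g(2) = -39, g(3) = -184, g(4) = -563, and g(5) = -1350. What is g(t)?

g(t) = -2t^4 - t^3 + 2t^2 - 6t + 5

Write g(t) = at^4 + bt^3 + ct^2 + dt + e. Substituting each data point gives a linear system:
  a + b + c + d + e = -2
  16a + 8b + 4c + 2d + e = -39
  81a + 27b + 9c + 3d + e = -184
  256a + 64b + 16c + 4d + e = -563
  625a + 125b + 25c + 5d + e = -1350
Solving the system yields a = -2, b = -1, c = 2, d = -6, e = 5.
So g(t) = -2t^4 - t^3 + 2t^2 - 6t + 5.
Check: g(1) = -2. ✓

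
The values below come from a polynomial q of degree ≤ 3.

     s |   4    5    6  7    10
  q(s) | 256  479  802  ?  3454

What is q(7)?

The 4 known points determine the degree-3 polynomial uniquely.
Write q(s) = as^3 + bs^2 + cs + d. Substituting each data point gives a linear system:
  64a + 16b + 4c + d = 256
  125a + 25b + 5c + d = 479
  216a + 36b + 6c + d = 802
  1000a + 100b + 10c + d = 3454
Solving the system yields a = 3, b = 5, c = -5, d = 4.
So q(s) = 3s^3 + 5s^2 - 5s + 4.
Then q(7) = 1243.

1243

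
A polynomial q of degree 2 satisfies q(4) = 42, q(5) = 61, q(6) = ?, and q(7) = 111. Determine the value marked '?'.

84

On equispaced nodes a degree-2 polynomial has vanishing third forward difference, so
  - q(4) + 3·q(5) - 3·q(6) + q(7) = 0.
Substituting the known values and solving for q(6):
  -3·q(6) = -252
  q(6) = 84.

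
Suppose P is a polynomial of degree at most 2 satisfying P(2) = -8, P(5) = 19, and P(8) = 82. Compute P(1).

Forward differences of the values at x = 2, 5, 8:
  P  : -8  19  82
  Δ  : 27  63
  Δ^2: 36
The second differences are constant, confirming degree 2.
Interpolating (Newton forward form) and evaluating at x = 1 gives P(1) = -9.

-9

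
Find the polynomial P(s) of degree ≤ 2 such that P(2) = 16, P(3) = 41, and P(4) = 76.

P(s) = 5s^2 - 4

Write P(s) = as^2 + bs + c. Substituting each data point gives a linear system:
  4a + 2b + c = 16
  9a + 3b + c = 41
  16a + 4b + c = 76
Solving the system yields a = 5, b = 0, c = -4.
So P(s) = 5s² - 4.
Check: P(2) = 16. ✓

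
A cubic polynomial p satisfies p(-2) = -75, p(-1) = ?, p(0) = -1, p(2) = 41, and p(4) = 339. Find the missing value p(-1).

-16

The 4 known points determine the degree-3 polynomial uniquely.
Write p(t) = at^3 + bt^2 + ct + d. Substituting each data point gives a linear system:
  -8a + 4b - 2c + d = -75
  d = -1
  8a + 4b + 2c + d = 41
  64a + 16b + 4c + d = 339
Solving the system yields a = 6, b = -4, c = 5, d = -1.
So p(t) = 6t^3 - 4t^2 + 5t - 1.
Then p(-1) = -16.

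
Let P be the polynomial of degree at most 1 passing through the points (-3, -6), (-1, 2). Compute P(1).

10

Using the Lagrange interpolation formula with nodes -3, -1:
  L_0(u) = (u + 1) / -2
  L_1(u) = (u + 3) / 2
Then P(u) = -6·L_0(u) + 2·L_1(u).
Expanding and collecting terms gives P(u) = 4u + 6.
Evaluating at u = 1: P(1) = 10.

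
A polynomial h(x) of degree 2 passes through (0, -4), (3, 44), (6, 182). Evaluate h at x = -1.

Write h(x) = ax^2 + bx + c. Substituting each data point gives a linear system:
  c = -4
  9a + 3b + c = 44
  36a + 6b + c = 182
Solving the system yields a = 5, b = 1, c = -4.
So h(x) = 5x^2 + x - 4.
Then h(-1) = 0.

0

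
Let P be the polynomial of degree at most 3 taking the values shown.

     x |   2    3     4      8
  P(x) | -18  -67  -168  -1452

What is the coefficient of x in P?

3

Write P(x) = ax^3 + bx^2 + cx + d. Substituting each data point gives a linear system:
  8a + 4b + 2c + d = -18
  27a + 9b + 3c + d = -67
  64a + 16b + 4c + d = -168
  512a + 64b + 8c + d = -1452
Solving the system yields a = -3, b = 1, c = 3, d = -4.
So P(x) = -3x^3 + x^2 + 3x - 4.
The coefficient of x is 3.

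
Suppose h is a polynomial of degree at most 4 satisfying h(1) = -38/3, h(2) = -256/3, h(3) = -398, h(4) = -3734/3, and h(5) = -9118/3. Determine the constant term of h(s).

-6

Write h(s) = as^4 + bs^3 + cs^2 + ds + e. Substituting each data point gives a linear system:
  a + b + c + d + e = -38/3
  16a + 8b + 4c + 2d + e = -256/3
  81a + 27b + 9c + 3d + e = -398
  256a + 64b + 16c + 4d + e = -3734/3
  625a + 125b + 25c + 5d + e = -9118/3
Solving the system yields a = -5, b = 1, c = -1, d = -5/3, e = -6.
So h(s) = -5s⁴ + s³ - s² - (5/3)s - 6.
The constant term is -6.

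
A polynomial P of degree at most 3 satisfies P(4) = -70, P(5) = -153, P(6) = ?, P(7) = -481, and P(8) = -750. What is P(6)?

On equispaced nodes a degree-3 polynomial has vanishing fourth forward difference, so
  P(4) - 4·P(5) + 6·P(6) - 4·P(7) + P(8) = 0.
Substituting the known values and solving for P(6):
  6·P(6) = -1716
  P(6) = -286.

-286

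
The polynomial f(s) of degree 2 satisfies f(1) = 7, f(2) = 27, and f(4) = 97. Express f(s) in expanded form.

Write f(s) = as^2 + bs + c. Substituting each data point gives a linear system:
  a + b + c = 7
  4a + 2b + c = 27
  16a + 4b + c = 97
Solving the system yields a = 5, b = 5, c = -3.
So f(s) = 5s^2 + 5s - 3.
Check: f(1) = 7. ✓

f(s) = 5s^2 + 5s - 3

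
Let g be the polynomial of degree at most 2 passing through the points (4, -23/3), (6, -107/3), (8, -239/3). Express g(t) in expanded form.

g(t) = -2t^2 + 6t + 1/3

Write g(t) = at^2 + bt + c. Substituting each data point gives a linear system:
  16a + 4b + c = -23/3
  36a + 6b + c = -107/3
  64a + 8b + c = -239/3
Solving the system yields a = -2, b = 6, c = 1/3.
So g(t) = -2t^2 + 6t + 1/3.
Check: g(6) = -107/3. ✓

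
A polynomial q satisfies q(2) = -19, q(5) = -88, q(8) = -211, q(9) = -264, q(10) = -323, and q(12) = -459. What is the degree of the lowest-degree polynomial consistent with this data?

2

Divided differences on the nodes 2, 5, 8, 9, 10, 12:
  order 0: -19  -88  -211  -264  -323  -459
  order 1: -23  -41  -53  -59  -68
  order 2: -3  -3  -3  -3
  order 3: 0  0  0
  order 4: 0  0
  order 5: 0
The order-2 divided differences are all -3 (nonzero) and every higher order vanishes, so the data lies on a polynomial of degree exactly 2.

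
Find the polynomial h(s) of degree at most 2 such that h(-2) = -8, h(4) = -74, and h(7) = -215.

h(s) = -4s^2 - 3s + 2

Write h(s) = as^2 + bs + c. Substituting each data point gives a linear system:
  4a - 2b + c = -8
  16a + 4b + c = -74
  49a + 7b + c = -215
Solving the system yields a = -4, b = -3, c = 2.
So h(s) = -4s^2 - 3s + 2.
Check: h(4) = -74. ✓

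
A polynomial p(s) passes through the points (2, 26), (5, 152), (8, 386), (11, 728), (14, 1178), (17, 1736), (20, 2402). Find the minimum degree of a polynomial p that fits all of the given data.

Forward differences of the values at s = 2, 5, 8, 11, 14, 17, 20:
  p  : 26  152  386  728  1178  1736  2402
  Δ  : 126  234  342  450  558  666
  Δ^2: 108  108  108  108  108
  Δ^3: 0  0  0  0
  Δ^4: 0  0  0
  Δ^5: 0  0
  Δ^6: 0
The second differences are constant (108) and nonzero, while all higher differences vanish, so the minimal degree is 2.

2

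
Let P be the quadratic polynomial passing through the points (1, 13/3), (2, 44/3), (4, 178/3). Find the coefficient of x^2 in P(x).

4

Write P(x) = ax^2 + bx + c. Substituting each data point gives a linear system:
  a + b + c = 13/3
  4a + 2b + c = 44/3
  16a + 4b + c = 178/3
Solving the system yields a = 4, b = -5/3, c = 2.
So P(x) = 4x^2 - (5/3)x + 2.
The leading coefficient is 4.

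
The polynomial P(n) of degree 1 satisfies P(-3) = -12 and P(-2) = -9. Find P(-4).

Write P(n) = an + b. Substituting each data point gives a linear system:
  -3a + b = -12
  -2a + b = -9
Solving the system yields a = 3, b = -3.
So P(n) = 3n - 3.
Then P(-4) = -15.

-15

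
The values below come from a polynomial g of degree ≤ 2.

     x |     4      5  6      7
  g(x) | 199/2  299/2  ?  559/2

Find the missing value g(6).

419/2

On equispaced nodes a degree-2 polynomial has vanishing third forward difference, so
  - g(4) + 3·g(5) - 3·g(6) + g(7) = 0.
Substituting the known values and solving for g(6):
  -3·g(6) = -1257/2
  g(6) = 419/2.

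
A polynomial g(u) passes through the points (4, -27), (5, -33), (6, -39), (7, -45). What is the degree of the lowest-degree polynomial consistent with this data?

Forward differences of the values at u = 4, 5, 6, 7:
  g  : -27  -33  -39  -45
  Δ  : -6  -6  -6
  Δ^2: 0  0
  Δ^3: 0
The first differences are constant (-6) and nonzero, while all higher differences vanish, so the minimal degree is 1.

1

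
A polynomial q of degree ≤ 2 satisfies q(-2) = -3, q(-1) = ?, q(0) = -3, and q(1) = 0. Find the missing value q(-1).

The 3 known points determine the degree-2 polynomial uniquely.
Write q(s) = as^2 + bs + c. Substituting each data point gives a linear system:
  4a - 2b + c = -3
  c = -3
  a + b + c = 0
Solving the system yields a = 1, b = 2, c = -3.
So q(s) = s^2 + 2s - 3.
Then q(-1) = -4.

-4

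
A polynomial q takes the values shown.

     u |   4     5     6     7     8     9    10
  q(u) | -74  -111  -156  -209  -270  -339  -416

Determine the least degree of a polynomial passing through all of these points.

2

Forward differences of the values at u = 4, 5, 6, 7, 8, 9, 10:
  q  : -74  -111  -156  -209  -270  -339  -416
  Δ  : -37  -45  -53  -61  -69  -77
  Δ^2: -8  -8  -8  -8  -8
  Δ^3: 0  0  0  0
  Δ^4: 0  0  0
  Δ^5: 0  0
  Δ^6: 0
The second differences are constant (-8) and nonzero, while all higher differences vanish, so the minimal degree is 2.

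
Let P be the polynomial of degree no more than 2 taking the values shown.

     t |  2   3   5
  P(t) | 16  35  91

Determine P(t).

Write P(t) = at^2 + bt + c. Substituting each data point gives a linear system:
  4a + 2b + c = 16
  9a + 3b + c = 35
  25a + 5b + c = 91
Solving the system yields a = 3, b = 4, c = -4.
So P(t) = 3t^2 + 4t - 4.
Check: P(3) = 35. ✓

P(t) = 3t^2 + 4t - 4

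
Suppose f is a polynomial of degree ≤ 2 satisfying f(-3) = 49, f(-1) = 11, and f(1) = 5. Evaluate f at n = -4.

80

Using the Lagrange interpolation formula with nodes -3, -1, 1:
  L_0(n) = (n + 1)(n - 1) / 8
  L_1(n) = (n + 3)(n - 1) / -4
  L_2(n) = (n + 3)(n + 1) / 8
Then f(n) = 49·L_0(n) + 11·L_1(n) + 5·L_2(n).
Expanding and collecting terms gives f(n) = 4n² - 3n + 4.
Evaluating at n = -4: f(-4) = 80.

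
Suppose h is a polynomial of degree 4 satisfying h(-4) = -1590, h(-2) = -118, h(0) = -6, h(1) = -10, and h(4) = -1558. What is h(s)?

Write h(s) = as^4 + bs^3 + cs^2 + ds + e. Substituting each data point gives a linear system:
  256a - 64b + 16c - 4d + e = -1590
  16a - 8b + 4c - 2d + e = -118
  e = -6
  a + b + c + d + e = -10
  256a + 64b + 16c + 4d + e = -1558
Solving the system yields a = -6, b = 0, c = -2, d = 4, e = -6.
So h(s) = -6s^4 - 2s^2 + 4s - 6.
Check: h(4) = -1558. ✓

h(s) = -6s^4 - 2s^2 + 4s - 6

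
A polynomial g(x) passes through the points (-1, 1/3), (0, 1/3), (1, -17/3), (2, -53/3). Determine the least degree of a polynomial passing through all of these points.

Forward differences of the values at x = -1, 0, 1, 2:
  g  : 1/3  1/3  -17/3  -53/3
  Δ  : 0  -6  -12
  Δ^2: -6  -6
  Δ^3: 0
The second differences are constant (-6) and nonzero, while all higher differences vanish, so the minimal degree is 2.

2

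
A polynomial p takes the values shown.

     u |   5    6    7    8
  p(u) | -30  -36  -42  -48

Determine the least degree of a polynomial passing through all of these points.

1

Divided differences on the nodes 5, 6, 7, 8:
  order 0: -30  -36  -42  -48
  order 1: -6  -6  -6
  order 2: 0  0
  order 3: 0
The order-1 divided differences are all -6 (nonzero) and every higher order vanishes, so the data lies on a polynomial of degree exactly 1.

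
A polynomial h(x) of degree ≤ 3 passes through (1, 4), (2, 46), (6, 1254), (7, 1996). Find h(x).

h(x) = 6x^3 - 2x^2 + 6x - 6

Using the Lagrange interpolation formula with nodes 1, 2, 6, 7:
  L_0(x) = (x - 2)(x - 6)(x - 7) / -30
  L_1(x) = (x - 1)(x - 6)(x - 7) / 20
  L_2(x) = (x - 1)(x - 2)(x - 7) / -20
  L_3(x) = (x - 1)(x - 2)(x - 6) / 30
Then h(x) = 4·L_0(x) + 46·L_1(x) + 1254·L_2(x) + 1996·L_3(x).
Expanding and collecting terms gives h(x) = 6x^3 - 2x^2 + 6x - 6.
Check: h(6) = 1254. ✓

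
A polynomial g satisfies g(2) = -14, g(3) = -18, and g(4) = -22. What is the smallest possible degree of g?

1

Forward differences of the values at u = 2, 3, 4:
  g  : -14  -18  -22
  Δ  : -4  -4
  Δ^2: 0
The first differences are constant (-4) and nonzero, while all higher differences vanish, so the minimal degree is 1.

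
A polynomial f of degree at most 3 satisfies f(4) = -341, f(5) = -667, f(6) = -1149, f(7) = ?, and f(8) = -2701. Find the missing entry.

-1817

On equispaced nodes a degree-3 polynomial has vanishing fourth forward difference, so
  f(4) - 4·f(5) + 6·f(6) - 4·f(7) + f(8) = 0.
Substituting the known values and solving for f(7):
  -4·f(7) = 7268
  f(7) = -1817.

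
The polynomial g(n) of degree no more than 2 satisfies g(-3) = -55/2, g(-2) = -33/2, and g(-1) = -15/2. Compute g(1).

Write g(n) = an^2 + bn + c. Substituting each data point gives a linear system:
  9a - 3b + c = -55/2
  4a - 2b + c = -33/2
  a - b + c = -15/2
Solving the system yields a = -1, b = 6, c = -1/2.
So g(n) = -n^2 + 6n - 1/2.
Then g(1) = 9/2.

9/2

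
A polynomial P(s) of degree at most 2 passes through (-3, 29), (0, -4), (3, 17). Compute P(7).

Using the Lagrange interpolation formula with nodes -3, 0, 3:
  L_0(s) = s(s - 3) / 18
  L_1(s) = (s + 3)(s - 3) / -9
  L_2(s) = (s + 3)s / 18
Then P(s) = 29·L_0(s) - 4·L_1(s) + 17·L_2(s).
Expanding and collecting terms gives P(s) = 3s² - 2s - 4.
Evaluating at s = 7: P(7) = 129.

129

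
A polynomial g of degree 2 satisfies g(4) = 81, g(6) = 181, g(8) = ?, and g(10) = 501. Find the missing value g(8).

321

The 3 known points determine the degree-2 polynomial uniquely.
Write g(x) = ax^2 + bx + c. Substituting each data point gives a linear system:
  16a + 4b + c = 81
  36a + 6b + c = 181
  100a + 10b + c = 501
Solving the system yields a = 5, b = 0, c = 1.
So g(x) = 5x² + 1.
Then g(8) = 321.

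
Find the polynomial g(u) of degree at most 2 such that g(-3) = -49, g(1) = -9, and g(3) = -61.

g(u) = -6u^2 - 2u - 1

Write g(u) = au^2 + bu + c. Substituting each data point gives a linear system:
  9a - 3b + c = -49
  a + b + c = -9
  9a + 3b + c = -61
Solving the system yields a = -6, b = -2, c = -1.
So g(u) = -6u^2 - 2u - 1.
Check: g(-3) = -49. ✓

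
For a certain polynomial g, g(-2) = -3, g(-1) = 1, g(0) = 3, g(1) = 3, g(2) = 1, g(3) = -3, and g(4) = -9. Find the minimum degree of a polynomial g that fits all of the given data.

Forward differences of the values at t = -2, -1, 0, 1, 2, 3, 4:
  g  : -3  1  3  3  1  -3  -9
  Δ  : 4  2  0  -2  -4  -6
  Δ^2: -2  -2  -2  -2  -2
  Δ^3: 0  0  0  0
  Δ^4: 0  0  0
  Δ^5: 0  0
  Δ^6: 0
The second differences are constant (-2) and nonzero, while all higher differences vanish, so the minimal degree is 2.

2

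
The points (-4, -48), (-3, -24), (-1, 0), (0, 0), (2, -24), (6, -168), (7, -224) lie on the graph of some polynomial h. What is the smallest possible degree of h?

2

Divided differences on the nodes -4, -3, -1, 0, 2, 6, 7:
  order 0: -48  -24  0  0  -24  -168  -224
  order 1: 24  12  0  -12  -36  -56
  order 2: -4  -4  -4  -4  -4
  order 3: 0  0  0  0
  order 4: 0  0  0
  order 5: 0  0
  order 6: 0
The order-2 divided differences are all -4 (nonzero) and every higher order vanishes, so the data lies on a polynomial of degree exactly 2.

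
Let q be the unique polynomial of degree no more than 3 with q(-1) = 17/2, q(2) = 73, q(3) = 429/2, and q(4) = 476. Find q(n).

Write q(n) = an^3 + bn^2 + cn + d. Substituting each data point gives a linear system:
  -a + b - c + d = 17/2
  8a + 4b + 2c + d = 73
  27a + 9b + 3c + d = 429/2
  64a + 16b + 4c + d = 476
Solving the system yields a = 6, b = 6, c = -5/2, d = 6.
So q(n) = 6n³ + 6n² - (5/2)n + 6.
Check: q(2) = 73. ✓

q(n) = 6n^3 + 6n^2 - (5/2)n + 6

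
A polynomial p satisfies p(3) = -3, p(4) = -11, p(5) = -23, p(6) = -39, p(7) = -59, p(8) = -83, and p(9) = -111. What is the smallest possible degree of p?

2

Forward differences of the values at s = 3, 4, 5, 6, 7, 8, 9:
  p  : -3  -11  -23  -39  -59  -83  -111
  Δ  : -8  -12  -16  -20  -24  -28
  Δ^2: -4  -4  -4  -4  -4
  Δ^3: 0  0  0  0
  Δ^4: 0  0  0
  Δ^5: 0  0
  Δ^6: 0
The second differences are constant (-4) and nonzero, while all higher differences vanish, so the minimal degree is 2.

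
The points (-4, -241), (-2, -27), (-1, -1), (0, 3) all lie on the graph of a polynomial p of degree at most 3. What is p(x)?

Using the Lagrange interpolation formula with nodes -4, -2, -1, 0:
  L_0(x) = (x + 2)(x + 1)x / -24
  L_1(x) = (x + 4)(x + 1)x / 4
  L_2(x) = (x + 4)(x + 2)x / -3
  L_3(x) = (x + 4)(x + 2)(x + 1) / 8
Then p(x) = -241·L_0(x) - 27·L_1(x) - 1·L_2(x) + 3·L_3(x).
Expanding and collecting terms gives p(x) = 4x^3 + x^2 + x + 3.
Check: p(-1) = -1. ✓

p(x) = 4x^3 + x^2 + x + 3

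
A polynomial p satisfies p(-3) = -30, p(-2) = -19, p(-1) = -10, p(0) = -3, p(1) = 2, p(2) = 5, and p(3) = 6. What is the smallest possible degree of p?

Forward differences of the values at u = -3, -2, -1, 0, 1, 2, 3:
  p  : -30  -19  -10  -3  2  5  6
  Δ  : 11  9  7  5  3  1
  Δ^2: -2  -2  -2  -2  -2
  Δ^3: 0  0  0  0
  Δ^4: 0  0  0
  Δ^5: 0  0
  Δ^6: 0
The second differences are constant (-2) and nonzero, while all higher differences vanish, so the minimal degree is 2.

2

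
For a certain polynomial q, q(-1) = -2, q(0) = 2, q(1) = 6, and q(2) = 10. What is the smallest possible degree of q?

Forward differences of the values at u = -1, 0, 1, 2:
  q  : -2  2  6  10
  Δ  : 4  4  4
  Δ^2: 0  0
  Δ^3: 0
The first differences are constant (4) and nonzero, while all higher differences vanish, so the minimal degree is 1.

1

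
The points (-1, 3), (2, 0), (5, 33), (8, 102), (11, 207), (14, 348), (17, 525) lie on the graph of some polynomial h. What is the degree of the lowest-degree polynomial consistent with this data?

2

Forward differences of the values at n = -1, 2, 5, 8, 11, 14, 17:
  h  : 3  0  33  102  207  348  525
  Δ  : -3  33  69  105  141  177
  Δ^2: 36  36  36  36  36
  Δ^3: 0  0  0  0
  Δ^4: 0  0  0
  Δ^5: 0  0
  Δ^6: 0
The second differences are constant (36) and nonzero, while all higher differences vanish, so the minimal degree is 2.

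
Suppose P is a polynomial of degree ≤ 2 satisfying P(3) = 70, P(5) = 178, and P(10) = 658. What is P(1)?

10

Write P(u) = au^2 + bu + c. Substituting each data point gives a linear system:
  9a + 3b + c = 70
  25a + 5b + c = 178
  100a + 10b + c = 658
Solving the system yields a = 6, b = 6, c = -2.
So P(u) = 6u^2 + 6u - 2.
Then P(1) = 10.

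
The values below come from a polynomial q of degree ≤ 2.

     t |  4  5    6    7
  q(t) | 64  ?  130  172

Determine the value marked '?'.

The 3 known points determine the degree-2 polynomial uniquely.
Write q(t) = at^2 + bt + c. Substituting each data point gives a linear system:
  16a + 4b + c = 64
  36a + 6b + c = 130
  49a + 7b + c = 172
Solving the system yields a = 3, b = 3, c = 4.
So q(t) = 3t^2 + 3t + 4.
Then q(5) = 94.

94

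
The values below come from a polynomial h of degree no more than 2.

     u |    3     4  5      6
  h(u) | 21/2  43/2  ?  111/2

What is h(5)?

The 3 known points determine the degree-2 polynomial uniquely.
Write h(u) = au^2 + bu + c. Substituting each data point gives a linear system:
  9a + 3b + c = 21/2
  16a + 4b + c = 43/2
  36a + 6b + c = 111/2
Solving the system yields a = 2, b = -3, c = 3/2.
So h(u) = 2u² - 3u + 3/2.
Then h(5) = 73/2.

73/2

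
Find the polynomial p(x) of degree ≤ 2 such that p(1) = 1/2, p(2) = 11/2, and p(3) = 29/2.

Write p(x) = ax^2 + bx + c. Substituting each data point gives a linear system:
  a + b + c = 1/2
  4a + 2b + c = 11/2
  9a + 3b + c = 29/2
Solving the system yields a = 2, b = -1, c = -1/2.
So p(x) = 2x^2 - x - 1/2.
Check: p(1) = 1/2. ✓

p(x) = 2x^2 - x - 1/2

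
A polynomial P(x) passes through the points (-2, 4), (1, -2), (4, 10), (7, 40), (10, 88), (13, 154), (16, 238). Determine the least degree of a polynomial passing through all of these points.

Forward differences of the values at x = -2, 1, 4, 7, 10, 13, 16:
  P  : 4  -2  10  40  88  154  238
  Δ  : -6  12  30  48  66  84
  Δ^2: 18  18  18  18  18
  Δ^3: 0  0  0  0
  Δ^4: 0  0  0
  Δ^5: 0  0
  Δ^6: 0
The second differences are constant (18) and nonzero, while all higher differences vanish, so the minimal degree is 2.

2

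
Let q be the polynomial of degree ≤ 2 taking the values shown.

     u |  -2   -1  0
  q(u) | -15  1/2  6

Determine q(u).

Using the Lagrange interpolation formula with nodes -2, -1, 0:
  L_0(u) = (u + 1)u / 2
  L_1(u) = (u + 2)u / -1
  L_2(u) = (u + 2)(u + 1) / 2
Then q(u) = -15·L_0(u) + 1/2·L_1(u) + 6·L_2(u).
Expanding and collecting terms gives q(u) = -5u^2 + (1/2)u + 6.
Check: q(-1) = 1/2. ✓

q(u) = -5u^2 + (1/2)u + 6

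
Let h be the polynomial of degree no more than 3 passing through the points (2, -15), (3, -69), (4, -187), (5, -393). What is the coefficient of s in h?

Write h(s) = as^3 + bs^2 + cs + d. Substituting each data point gives a linear system:
  8a + 4b + 2c + d = -15
  27a + 9b + 3c + d = -69
  64a + 16b + 4c + d = -187
  125a + 25b + 5c + d = -393
Solving the system yields a = -4, b = 4, c = 2, d = -3.
So h(s) = -4s^3 + 4s^2 + 2s - 3.
The coefficient of s is 2.

2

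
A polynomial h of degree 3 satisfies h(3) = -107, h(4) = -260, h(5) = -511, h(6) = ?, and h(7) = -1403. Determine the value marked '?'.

On equispaced nodes a degree-3 polynomial has vanishing fourth forward difference, so
  h(3) - 4·h(4) + 6·h(5) - 4·h(6) + h(7) = 0.
Substituting the known values and solving for h(6):
  -4·h(6) = 3536
  h(6) = -884.

-884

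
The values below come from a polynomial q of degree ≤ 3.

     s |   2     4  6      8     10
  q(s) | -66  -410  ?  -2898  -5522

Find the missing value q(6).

On equispaced nodes a degree-3 polynomial has vanishing fourth forward difference, so
  q(2) - 4·q(4) + 6·q(6) - 4·q(8) + q(10) = 0.
Substituting the known values and solving for q(6):
  6·q(6) = -7644
  q(6) = -1274.

-1274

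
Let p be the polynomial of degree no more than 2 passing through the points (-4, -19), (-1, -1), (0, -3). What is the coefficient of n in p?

Write p(n) = an^2 + bn + c. Substituting each data point gives a linear system:
  16a - 4b + c = -19
  a - b + c = -1
  c = -3
Solving the system yields a = -2, b = -4, c = -3.
So p(n) = -2n^2 - 4n - 3.
The coefficient of n is -4.

-4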